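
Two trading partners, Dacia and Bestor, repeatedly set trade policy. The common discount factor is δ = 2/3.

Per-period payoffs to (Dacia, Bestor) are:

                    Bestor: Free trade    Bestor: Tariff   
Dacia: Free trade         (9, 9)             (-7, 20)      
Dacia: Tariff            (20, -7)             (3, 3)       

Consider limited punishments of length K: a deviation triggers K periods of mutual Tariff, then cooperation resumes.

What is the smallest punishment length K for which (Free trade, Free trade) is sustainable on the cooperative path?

No profitable deviation requires (9−3)(δ+…+δ^K) ≥ 20−9, i.e. δ+…+δ^K ≥ 11/6 ≈ 1.8333.
With δ = 2/3, the partial sums are K=1: 0.6667, K=2: 1.1111, …, K=5: 1.7366, K=6: 1.8244, K=7: 1.8829.
K = 7 is the first length at which the sum reaches 1.8333.

7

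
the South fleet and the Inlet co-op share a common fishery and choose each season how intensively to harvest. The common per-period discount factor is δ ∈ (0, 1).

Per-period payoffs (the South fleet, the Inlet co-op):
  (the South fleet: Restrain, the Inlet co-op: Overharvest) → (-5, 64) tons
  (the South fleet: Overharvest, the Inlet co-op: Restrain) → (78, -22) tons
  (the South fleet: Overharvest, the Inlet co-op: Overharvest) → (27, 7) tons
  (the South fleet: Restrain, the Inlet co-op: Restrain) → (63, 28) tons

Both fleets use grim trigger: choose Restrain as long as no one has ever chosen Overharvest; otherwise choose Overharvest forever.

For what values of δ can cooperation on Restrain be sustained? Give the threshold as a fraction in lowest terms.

12/19

the South fleet: cooperation gives 63 each period; deviation gives 78 once then 27 forever.
  63/(1−δ) ≥ 78 + 27δ/(1−δ) ⇒ δ ≥ 15/51 = 5/17.
the Inlet co-op: cooperation gives 28 each period; deviation gives 64 once then 7 forever.
  δ ≥ 36/57 = 12/19.
Both must hold, so the binding constraint is the Inlet co-op's: δ ≥ 12/19.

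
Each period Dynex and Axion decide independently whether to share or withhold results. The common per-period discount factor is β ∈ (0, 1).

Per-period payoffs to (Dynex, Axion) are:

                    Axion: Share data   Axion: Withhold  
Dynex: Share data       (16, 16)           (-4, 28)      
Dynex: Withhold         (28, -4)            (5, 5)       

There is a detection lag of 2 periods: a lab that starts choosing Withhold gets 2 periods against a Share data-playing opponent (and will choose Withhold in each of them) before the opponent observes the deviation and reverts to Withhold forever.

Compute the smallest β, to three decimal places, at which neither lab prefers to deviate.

0.722

Deviating for the 2 undetected periods gains 28−16 = 12 per period over cooperation, then loses 16−5 = 11 per period forever once punishment starts.
Gain: 12(1 + β + … + β^1); loss: 11·β^2/(1−β).
No profitable deviation ⇔ 12(1−β^2) ≤ 11·β^2, i.e. β^2 ≥ 12/(12+11) = 12/23.
Hence β ≥ (12/23)^(1/2) ≈ 0.722.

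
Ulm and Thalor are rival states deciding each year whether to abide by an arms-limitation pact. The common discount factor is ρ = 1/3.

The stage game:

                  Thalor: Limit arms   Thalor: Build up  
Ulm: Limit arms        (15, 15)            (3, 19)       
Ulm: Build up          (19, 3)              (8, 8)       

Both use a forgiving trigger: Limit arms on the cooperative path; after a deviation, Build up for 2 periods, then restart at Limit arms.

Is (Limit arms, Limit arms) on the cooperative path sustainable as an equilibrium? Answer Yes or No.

A one-shot deviation gives 19 now, then 8 for 2 periods, then back to 15.
Gain from deviating: (19−15) today; loss: (15−8) in each of the next 2 periods.
No-deviation condition: (15−8)(ρ+…+ρ^2) ≥ 19−15, i.e. ρ+…+ρ^2 ≥ 4/7.
At ρ = 1/3: ρ+…+ρ^2 = 0.4444 < 0.5714.
So cooperation is not sustainable.

No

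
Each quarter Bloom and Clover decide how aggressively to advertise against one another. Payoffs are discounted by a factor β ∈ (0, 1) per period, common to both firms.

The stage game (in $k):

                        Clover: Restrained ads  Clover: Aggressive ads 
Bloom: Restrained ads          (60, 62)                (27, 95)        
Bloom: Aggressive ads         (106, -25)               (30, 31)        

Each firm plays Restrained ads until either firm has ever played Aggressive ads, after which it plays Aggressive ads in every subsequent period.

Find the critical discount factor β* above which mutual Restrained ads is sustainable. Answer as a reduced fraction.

23/38

Bloom: cooperation gives 60 each period; deviation gives 106 once then 30 forever.
  60/(1−β) ≥ 106 + 30β/(1−β) ⇒ β ≥ 46/76 = 23/38.
Clover: cooperation gives 62 each period; deviation gives 95 once then 31 forever.
  β ≥ 33/64.
Both must hold, so the binding constraint is Bloom's: β ≥ 23/38.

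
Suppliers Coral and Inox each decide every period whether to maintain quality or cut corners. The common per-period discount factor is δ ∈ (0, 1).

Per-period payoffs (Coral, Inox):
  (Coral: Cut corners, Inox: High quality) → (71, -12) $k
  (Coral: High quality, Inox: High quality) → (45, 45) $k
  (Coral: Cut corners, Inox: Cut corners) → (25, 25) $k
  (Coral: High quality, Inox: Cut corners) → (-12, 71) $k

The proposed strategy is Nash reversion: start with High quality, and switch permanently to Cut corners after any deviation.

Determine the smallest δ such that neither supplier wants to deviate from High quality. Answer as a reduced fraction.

13/23

45/(1−δ) ≥ 71 + 25δ/(1−δ)
45 ≥ 71 − 46δ
δ ≥ 26/46 = 13/23.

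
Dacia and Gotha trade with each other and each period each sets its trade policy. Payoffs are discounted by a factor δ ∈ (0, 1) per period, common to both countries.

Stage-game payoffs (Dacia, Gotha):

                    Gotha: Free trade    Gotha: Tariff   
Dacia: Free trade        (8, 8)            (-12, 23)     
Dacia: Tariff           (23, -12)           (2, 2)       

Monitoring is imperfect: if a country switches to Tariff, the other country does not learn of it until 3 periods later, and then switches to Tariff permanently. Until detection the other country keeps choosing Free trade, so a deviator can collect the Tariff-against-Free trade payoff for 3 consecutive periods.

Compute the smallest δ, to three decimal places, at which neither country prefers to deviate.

A deviator earns 23 for 3 periods, then 2 forever; cooperating earns 8 forever. Multiplying the IC by (1−δ):
8 ≥ 23(1−δ^3) + 2δ^3, so 21·δ^3 ≥ 15 and δ^3 ≥ 5/7.
δ ≥ (5/7)^(1/3) ≈ 0.894.

0.894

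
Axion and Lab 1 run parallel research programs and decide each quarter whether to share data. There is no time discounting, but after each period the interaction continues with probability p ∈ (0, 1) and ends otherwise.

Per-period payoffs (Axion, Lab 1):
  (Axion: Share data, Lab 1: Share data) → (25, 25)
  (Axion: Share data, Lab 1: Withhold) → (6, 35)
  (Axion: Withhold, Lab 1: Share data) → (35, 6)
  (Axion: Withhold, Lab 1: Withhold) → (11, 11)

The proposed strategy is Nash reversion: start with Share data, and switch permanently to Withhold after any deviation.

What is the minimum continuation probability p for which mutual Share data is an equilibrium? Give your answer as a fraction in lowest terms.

5/12

Expected cooperation value is 25 + p·25 + p²·25 + … = 25/(1−p); deviation gives 35 + p·11/(1−p).
25 ≥ 35(1−p) + 11p ⇒ 24p ≥ 10 ⇒ p ≥ 10/24 = 5/12.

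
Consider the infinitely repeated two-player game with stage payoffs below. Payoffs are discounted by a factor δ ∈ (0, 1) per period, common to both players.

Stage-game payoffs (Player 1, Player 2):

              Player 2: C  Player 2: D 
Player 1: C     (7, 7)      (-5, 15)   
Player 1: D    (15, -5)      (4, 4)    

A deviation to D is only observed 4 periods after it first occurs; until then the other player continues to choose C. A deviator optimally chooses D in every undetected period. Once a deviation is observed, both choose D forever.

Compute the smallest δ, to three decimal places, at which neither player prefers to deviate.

0.923

The best deviation is to choose D for all 4 undetected periods, earning 15 each, then 4 forever once detected.
Deviation value: 15(1−δ^4)/(1−δ) + 4δ^4/(1−δ); cooperation value: 7/(1−δ).
IC: 7 ≥ 15(1−δ^4) + 4δ^4 = 15 − 11δ^4.
So δ^4 ≥ 8/11, giving δ ≥ (8/11)^(1/4) ≈ 0.923.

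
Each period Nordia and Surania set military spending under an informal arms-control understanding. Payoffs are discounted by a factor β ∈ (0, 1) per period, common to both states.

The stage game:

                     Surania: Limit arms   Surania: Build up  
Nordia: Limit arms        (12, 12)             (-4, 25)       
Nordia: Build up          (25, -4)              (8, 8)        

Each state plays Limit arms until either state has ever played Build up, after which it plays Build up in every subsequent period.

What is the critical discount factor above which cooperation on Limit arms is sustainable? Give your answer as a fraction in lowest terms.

Cooperation forever yields 12 each period: 12/(1−β).
Deviating yields 25 once, then 8 forever: 25 + 8β/(1−β).
No profitable deviation requires 12/(1−β) ≥ 25 + 8β/(1−β).
Multiplying by (1−β): 12 ≥ 25(1−β) + 8β = 25 − 17β.
So 17β ≥ 13, i.e. β ≥ 13/17.

13/17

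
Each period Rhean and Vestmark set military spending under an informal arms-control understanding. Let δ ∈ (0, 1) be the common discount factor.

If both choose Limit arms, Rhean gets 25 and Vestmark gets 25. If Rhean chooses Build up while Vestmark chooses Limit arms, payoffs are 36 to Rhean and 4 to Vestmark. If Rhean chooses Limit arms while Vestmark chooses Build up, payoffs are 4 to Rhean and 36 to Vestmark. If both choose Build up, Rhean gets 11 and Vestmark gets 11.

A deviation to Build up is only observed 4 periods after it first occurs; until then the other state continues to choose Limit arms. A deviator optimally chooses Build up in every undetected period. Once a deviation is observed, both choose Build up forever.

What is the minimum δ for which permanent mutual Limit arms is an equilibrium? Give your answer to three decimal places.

The best deviation is to choose Build up for all 4 undetected periods, earning 36 each, then 11 forever once detected.
Deviation value: 36(1−δ^4)/(1−δ) + 11δ^4/(1−δ); cooperation value: 25/(1−δ).
IC: 25 ≥ 36(1−δ^4) + 11δ^4 = 36 − 25δ^4.
So δ^4 ≥ 11/25, giving δ ≥ (11/25)^(1/4) ≈ 0.814.

0.814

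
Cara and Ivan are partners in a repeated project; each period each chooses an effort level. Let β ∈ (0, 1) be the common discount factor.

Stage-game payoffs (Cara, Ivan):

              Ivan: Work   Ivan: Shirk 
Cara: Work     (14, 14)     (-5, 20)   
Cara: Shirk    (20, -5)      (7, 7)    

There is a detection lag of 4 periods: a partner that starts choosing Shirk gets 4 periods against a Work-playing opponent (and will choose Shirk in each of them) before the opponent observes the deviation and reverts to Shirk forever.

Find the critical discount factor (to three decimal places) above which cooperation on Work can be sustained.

0.824

A deviator earns 20 for 4 periods, then 7 forever; cooperating earns 14 forever. Multiplying the IC by (1−β):
14 ≥ 20(1−β^4) + 7β^4, so 13·β^4 ≥ 6 and β^4 ≥ 6/13.
β ≥ (6/13)^(1/4) ≈ 0.824.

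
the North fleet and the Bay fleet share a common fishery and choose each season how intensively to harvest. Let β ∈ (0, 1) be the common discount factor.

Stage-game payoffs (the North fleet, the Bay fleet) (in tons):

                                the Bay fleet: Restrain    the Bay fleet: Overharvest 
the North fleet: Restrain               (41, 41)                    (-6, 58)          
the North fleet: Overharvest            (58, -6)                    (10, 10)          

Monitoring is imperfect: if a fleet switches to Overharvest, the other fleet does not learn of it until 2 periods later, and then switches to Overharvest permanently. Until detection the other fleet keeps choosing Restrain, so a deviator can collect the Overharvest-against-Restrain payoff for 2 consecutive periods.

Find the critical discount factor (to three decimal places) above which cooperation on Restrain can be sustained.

Deviating for the 2 undetected periods gains 58−41 = 17 per period over cooperation, then loses 41−10 = 31 per period forever once punishment starts.
Gain: 17(1 + β + … + β^1); loss: 31·β^2/(1−β).
No profitable deviation ⇔ 17(1−β^2) ≤ 31·β^2, i.e. β^2 ≥ 17/(17+31) = 17/48.
Hence β ≥ (17/48)^(1/2) ≈ 0.595.

0.595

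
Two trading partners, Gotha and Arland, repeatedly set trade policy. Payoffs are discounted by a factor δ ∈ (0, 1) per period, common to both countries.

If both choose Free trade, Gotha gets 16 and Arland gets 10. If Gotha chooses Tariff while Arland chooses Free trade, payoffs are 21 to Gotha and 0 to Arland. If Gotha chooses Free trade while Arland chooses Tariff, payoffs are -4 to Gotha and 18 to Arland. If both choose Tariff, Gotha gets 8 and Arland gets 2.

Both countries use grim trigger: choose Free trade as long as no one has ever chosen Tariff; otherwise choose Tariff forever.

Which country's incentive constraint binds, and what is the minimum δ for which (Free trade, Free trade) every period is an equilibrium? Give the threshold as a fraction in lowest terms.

Gotha: cooperation gives 16 each period; deviation gives 21 once then 8 forever.
  16/(1−δ) ≥ 21 + 8δ/(1−δ) ⇒ δ ≥ 5/13.
Arland: cooperation gives 10 each period; deviation gives 18 once then 2 forever.
  δ ≥ 8/16 = 1/2.
Both must hold, so the binding constraint is Arland's: δ ≥ 1/2.

Arland; δ ≥ 1/2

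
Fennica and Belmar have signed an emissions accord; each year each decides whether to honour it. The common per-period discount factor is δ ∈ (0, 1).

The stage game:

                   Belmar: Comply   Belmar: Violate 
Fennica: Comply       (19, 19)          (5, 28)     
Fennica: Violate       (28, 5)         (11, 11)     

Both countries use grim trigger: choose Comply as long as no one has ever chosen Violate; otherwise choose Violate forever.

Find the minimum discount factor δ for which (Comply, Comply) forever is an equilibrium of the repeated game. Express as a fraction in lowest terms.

One-period gain from deviating is 28 − 19 = 9. The loss is 19 − 11 = 8 in every subsequent period, with present value 8·δ/(1−δ).
Deviation is unprofitable when 8·δ/(1−δ) ≥ 9, i.e. δ/(1−δ) ≥ 9/8.
Equivalently δ ≥ 9/(9+8) = 9/17.

9/17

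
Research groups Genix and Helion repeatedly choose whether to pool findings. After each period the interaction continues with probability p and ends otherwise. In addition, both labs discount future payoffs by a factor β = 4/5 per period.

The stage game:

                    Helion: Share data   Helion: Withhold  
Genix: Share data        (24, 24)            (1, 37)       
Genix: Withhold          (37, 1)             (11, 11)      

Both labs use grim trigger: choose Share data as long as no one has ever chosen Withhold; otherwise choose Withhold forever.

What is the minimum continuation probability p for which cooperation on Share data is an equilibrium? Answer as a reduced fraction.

5/8

Expected continuation weight on next period's payoff is β·p = 4/5·p, which plays the role of the discount factor.
Cooperation requires 4/5·p ≥ (37−24)/(37−11) = 1/2, hence p ≥ 5/8.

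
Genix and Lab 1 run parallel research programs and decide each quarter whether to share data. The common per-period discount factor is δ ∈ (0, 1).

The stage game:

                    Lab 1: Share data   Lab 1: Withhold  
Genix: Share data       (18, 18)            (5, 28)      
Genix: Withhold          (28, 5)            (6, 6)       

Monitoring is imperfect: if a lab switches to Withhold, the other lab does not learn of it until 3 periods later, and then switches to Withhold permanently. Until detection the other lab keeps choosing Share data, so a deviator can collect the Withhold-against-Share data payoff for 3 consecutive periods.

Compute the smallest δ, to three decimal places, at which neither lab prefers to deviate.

0.769

Deviating for the 3 undetected periods gains 28−18 = 10 per period over cooperation, then loses 18−6 = 12 per period forever once punishment starts.
Gain: 10(1 + δ + … + δ^2); loss: 12·δ^3/(1−δ).
No profitable deviation ⇔ 10(1−δ^3) ≤ 12·δ^3, i.e. δ^3 ≥ 10/(10+12) = 5/11.
Hence δ ≥ (5/11)^(1/3) ≈ 0.769.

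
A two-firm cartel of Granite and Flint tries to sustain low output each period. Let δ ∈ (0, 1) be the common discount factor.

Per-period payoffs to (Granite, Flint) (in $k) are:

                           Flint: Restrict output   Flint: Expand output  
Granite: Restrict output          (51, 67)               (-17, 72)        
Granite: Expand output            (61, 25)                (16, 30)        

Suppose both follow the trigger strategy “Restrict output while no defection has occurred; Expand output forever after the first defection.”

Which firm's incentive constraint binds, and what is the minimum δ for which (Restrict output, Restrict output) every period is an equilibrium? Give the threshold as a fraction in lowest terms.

Granite; δ ≥ 2/9

For Granite: deviation gain 61−51 = 10, per-period punishment loss 51−16 = 35. IC gives δ ≥ 10/45 = 2/9.
For Flint: gain 5, loss 37 per period, so δ ≥ 5/42.
The tighter constraint is Granite's, so cooperation needs δ ≥ 2/9.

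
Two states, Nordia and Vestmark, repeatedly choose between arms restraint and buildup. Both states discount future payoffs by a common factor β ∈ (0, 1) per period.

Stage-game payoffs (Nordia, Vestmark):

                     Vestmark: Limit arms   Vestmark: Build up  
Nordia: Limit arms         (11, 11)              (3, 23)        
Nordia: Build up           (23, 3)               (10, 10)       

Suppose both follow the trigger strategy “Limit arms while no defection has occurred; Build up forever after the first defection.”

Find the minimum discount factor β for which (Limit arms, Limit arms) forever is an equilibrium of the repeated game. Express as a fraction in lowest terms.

12/13

Under grim trigger the critical discount factor is (T−C)/(T−P) with T = 23, C = 11, P = 10.
β* = (23−11)/(23−10) = 12/13.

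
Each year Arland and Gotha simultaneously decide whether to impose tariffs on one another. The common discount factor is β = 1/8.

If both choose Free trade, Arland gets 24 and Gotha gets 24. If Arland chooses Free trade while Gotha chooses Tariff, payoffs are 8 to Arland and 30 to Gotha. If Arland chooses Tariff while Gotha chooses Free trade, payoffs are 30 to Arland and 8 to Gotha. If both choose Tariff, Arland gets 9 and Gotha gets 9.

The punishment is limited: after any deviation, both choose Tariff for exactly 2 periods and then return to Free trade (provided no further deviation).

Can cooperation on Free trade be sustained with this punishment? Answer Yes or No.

No

IC: β+…+β^2 ≥ (30−24)/(24−9) = 2/5.
At β = 1/8: partial sum = 0.1406 < 0.4000. Cooperation not sustainable.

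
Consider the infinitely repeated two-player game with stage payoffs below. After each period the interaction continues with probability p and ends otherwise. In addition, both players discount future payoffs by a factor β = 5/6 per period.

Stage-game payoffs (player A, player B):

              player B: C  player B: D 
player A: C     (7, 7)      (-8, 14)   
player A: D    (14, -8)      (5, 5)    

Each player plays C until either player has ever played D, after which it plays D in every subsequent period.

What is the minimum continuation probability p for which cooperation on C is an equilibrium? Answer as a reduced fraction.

Expected continuation weight on next period's payoff is β·p = 5/6·p, which plays the role of the discount factor.
Cooperation requires 5/6·p ≥ (14−7)/(14−5) = 7/9, hence p ≥ 14/15.

14/15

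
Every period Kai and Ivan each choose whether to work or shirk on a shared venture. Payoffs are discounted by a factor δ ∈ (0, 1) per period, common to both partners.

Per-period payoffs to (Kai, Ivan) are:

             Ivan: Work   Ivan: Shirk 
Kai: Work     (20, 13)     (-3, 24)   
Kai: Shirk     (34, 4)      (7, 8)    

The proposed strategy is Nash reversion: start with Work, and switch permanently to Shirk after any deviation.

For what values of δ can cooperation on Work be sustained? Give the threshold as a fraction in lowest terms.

Kai: cooperation gives 20 each period; deviation gives 34 once then 7 forever.
  20/(1−δ) ≥ 34 + 7δ/(1−δ) ⇒ δ ≥ 14/27.
Ivan: cooperation gives 13 each period; deviation gives 24 once then 8 forever.
  δ ≥ 11/16.
Both must hold, so the binding constraint is Ivan's: δ ≥ 11/16.

11/16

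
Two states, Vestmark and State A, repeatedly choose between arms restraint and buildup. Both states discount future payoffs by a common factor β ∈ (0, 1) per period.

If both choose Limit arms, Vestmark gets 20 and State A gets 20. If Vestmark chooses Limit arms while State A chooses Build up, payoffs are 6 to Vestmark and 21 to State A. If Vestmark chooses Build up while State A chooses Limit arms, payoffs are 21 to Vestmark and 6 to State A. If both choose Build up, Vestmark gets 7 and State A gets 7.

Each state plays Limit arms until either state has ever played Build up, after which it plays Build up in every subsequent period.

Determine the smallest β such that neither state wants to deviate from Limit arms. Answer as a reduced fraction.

Under grim trigger the critical discount factor is (T−C)/(T−P) with T = 21, C = 20, P = 7.
β* = (21−20)/(21−7) = 1/14.

1/14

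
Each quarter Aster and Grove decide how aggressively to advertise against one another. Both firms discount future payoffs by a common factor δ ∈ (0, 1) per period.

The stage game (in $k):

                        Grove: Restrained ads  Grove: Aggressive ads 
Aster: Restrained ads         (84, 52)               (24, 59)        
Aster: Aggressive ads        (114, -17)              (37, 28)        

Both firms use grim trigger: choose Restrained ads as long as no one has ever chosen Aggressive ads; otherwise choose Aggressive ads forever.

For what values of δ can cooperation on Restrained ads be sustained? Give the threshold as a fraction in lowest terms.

30/77

Aster: cooperation gives 84 each period; deviation gives 114 once then 37 forever.
  84/(1−δ) ≥ 114 + 37δ/(1−δ) ⇒ δ ≥ 30/77.
Grove: cooperation gives 52 each period; deviation gives 59 once then 28 forever.
  δ ≥ 7/31.
Both must hold, so the binding constraint is Aster's: δ ≥ 30/77.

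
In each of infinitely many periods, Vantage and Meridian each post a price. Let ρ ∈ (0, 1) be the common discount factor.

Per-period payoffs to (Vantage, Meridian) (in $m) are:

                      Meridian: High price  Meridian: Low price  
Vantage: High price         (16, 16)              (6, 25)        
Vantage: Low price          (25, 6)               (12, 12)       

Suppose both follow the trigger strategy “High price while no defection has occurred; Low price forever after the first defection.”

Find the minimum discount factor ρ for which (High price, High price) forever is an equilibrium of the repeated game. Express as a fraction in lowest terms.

9/13

Under grim trigger the critical discount factor is (T−C)/(T−P) with T = 25, C = 16, P = 12.
ρ* = (25−16)/(25−12) = 9/13.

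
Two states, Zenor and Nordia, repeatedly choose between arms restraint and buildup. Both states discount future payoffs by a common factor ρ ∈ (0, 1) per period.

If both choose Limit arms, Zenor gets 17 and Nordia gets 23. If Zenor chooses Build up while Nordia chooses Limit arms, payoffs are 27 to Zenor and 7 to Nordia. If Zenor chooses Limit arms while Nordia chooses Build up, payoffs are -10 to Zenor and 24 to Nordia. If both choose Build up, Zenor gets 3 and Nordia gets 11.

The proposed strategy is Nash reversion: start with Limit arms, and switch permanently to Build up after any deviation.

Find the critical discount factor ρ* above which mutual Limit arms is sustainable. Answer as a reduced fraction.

Zenor's threshold: (27−17)/(27−3) = 5/12.
Nordia's threshold: (24−23)/(24−11) = 1/13.
5/12 > 1/13, so Zenor binds and ρ* = 5/12.

5/12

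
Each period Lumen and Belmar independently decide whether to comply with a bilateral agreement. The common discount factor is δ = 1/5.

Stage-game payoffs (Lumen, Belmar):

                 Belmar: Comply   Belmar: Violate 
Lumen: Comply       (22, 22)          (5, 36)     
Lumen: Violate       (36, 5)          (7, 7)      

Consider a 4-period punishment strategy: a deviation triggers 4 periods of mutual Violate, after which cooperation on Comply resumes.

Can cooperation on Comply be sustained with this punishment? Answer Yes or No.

No

Comparing payoff streams over the 5 periods until play realigns: cooperate → 22(1+δ+…+δ^4); deviate → 36 + 7(δ+…+δ^4).
Cooperation is sustained iff (22−7)(δ+…+δ^4) ≥ 36−22.
δ+…+δ^4 = 1/5·(1−(1/5)^4)/(1−1/5) = 0.2496, and (36−22)/(22−7) = 0.9333.
0.2496 < 0.9333, so cooperation is not sustainable.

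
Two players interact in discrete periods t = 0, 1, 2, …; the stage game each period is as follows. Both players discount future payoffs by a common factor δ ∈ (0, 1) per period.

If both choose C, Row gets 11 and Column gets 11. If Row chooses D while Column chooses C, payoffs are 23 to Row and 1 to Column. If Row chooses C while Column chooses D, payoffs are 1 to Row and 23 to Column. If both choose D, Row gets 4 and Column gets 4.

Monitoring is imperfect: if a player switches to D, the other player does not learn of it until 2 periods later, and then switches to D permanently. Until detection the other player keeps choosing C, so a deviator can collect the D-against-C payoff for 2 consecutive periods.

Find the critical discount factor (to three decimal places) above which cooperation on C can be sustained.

0.795

A deviator earns 23 for 2 periods, then 4 forever; cooperating earns 11 forever. Multiplying the IC by (1−δ):
11 ≥ 23(1−δ^2) + 4δ^2, so 19·δ^2 ≥ 12 and δ^2 ≥ 12/19.
δ ≥ (12/19)^(1/2) ≈ 0.795.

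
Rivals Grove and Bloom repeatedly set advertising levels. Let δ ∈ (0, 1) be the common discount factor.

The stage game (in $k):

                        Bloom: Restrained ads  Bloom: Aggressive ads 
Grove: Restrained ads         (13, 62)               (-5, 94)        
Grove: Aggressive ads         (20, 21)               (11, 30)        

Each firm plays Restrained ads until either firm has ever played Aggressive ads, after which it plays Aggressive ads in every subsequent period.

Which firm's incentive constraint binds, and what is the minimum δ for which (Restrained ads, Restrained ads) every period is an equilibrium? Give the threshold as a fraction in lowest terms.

Grove; δ ≥ 7/9

Grove's threshold: (20−13)/(20−11) = 7/9.
Bloom's threshold: (94−62)/(94−30) = 1/2.
7/9 > 1/2, so Grove binds and δ* = 7/9.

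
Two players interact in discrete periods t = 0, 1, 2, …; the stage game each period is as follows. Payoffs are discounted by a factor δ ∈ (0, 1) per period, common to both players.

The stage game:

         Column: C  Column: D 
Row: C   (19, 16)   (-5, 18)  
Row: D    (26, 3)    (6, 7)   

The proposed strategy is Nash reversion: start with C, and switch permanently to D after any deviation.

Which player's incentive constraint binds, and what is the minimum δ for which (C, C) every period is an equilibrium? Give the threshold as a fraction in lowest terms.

Row; δ ≥ 7/20

Row: cooperation gives 19 each period; deviation gives 26 once then 6 forever.
  19/(1−δ) ≥ 26 + 6δ/(1−δ) ⇒ δ ≥ 7/20.
Column: cooperation gives 16 each period; deviation gives 18 once then 7 forever.
  δ ≥ 2/11.
Both must hold, so the binding constraint is Row's: δ ≥ 7/20.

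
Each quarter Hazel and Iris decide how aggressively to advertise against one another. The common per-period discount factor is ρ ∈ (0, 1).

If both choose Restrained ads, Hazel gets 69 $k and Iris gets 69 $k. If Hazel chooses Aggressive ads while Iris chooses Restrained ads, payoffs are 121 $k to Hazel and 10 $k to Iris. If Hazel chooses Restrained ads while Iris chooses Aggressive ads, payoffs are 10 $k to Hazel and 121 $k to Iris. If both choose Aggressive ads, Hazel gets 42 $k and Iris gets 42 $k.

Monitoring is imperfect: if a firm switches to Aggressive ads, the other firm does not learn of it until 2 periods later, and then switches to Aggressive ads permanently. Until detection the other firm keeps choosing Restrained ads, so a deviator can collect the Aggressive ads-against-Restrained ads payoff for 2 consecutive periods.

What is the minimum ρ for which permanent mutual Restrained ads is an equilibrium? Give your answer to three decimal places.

0.811

Deviating for the 2 undetected periods gains 121−69 = 52 per period over cooperation, then loses 69−42 = 27 per period forever once punishment starts.
Gain: 52(1 + ρ + … + ρ^1); loss: 27·ρ^2/(1−ρ).
No profitable deviation ⇔ 52(1−ρ^2) ≤ 27·ρ^2, i.e. ρ^2 ≥ 52/(52+27) = 52/79.
Hence ρ ≥ (52/79)^(1/2) ≈ 0.811.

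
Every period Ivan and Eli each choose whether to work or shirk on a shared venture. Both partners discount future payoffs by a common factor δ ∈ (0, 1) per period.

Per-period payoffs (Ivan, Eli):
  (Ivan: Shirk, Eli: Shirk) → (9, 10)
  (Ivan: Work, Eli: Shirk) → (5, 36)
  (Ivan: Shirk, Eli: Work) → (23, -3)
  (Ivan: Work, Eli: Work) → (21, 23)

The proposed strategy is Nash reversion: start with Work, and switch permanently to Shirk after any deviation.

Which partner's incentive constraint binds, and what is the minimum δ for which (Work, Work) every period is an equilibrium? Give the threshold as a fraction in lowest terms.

Eli; δ ≥ 1/2

For Ivan: deviation gain 23−21 = 2, per-period punishment loss 21−9 = 12. IC gives δ ≥ 2/14 = 1/7.
For Eli: gain 13, loss 13 per period, so δ ≥ 13/26 = 1/2.
The tighter constraint is Eli's, so cooperation needs δ ≥ 1/2.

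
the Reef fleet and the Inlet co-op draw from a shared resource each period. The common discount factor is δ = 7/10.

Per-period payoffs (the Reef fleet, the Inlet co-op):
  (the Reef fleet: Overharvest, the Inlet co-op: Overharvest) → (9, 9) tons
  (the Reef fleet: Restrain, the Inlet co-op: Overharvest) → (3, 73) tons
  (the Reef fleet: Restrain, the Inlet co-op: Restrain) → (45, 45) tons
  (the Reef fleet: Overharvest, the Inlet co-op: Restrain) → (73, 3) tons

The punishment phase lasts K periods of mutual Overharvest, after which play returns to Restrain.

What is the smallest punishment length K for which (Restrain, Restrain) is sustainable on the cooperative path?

IC: δ(1−δ^K)/(1−δ) ≥ (73−45)/(45−9) = 7/9.
With δ = 7/10: need 1 − δ^K ≥ 7/9·(1−7/10)/(7/10), i.e. δ^K ≤ 0.6667.
Since (7/10)^1 = 0.7000 and (7/10)^2 = 0.4900, the smallest such K is 2.

2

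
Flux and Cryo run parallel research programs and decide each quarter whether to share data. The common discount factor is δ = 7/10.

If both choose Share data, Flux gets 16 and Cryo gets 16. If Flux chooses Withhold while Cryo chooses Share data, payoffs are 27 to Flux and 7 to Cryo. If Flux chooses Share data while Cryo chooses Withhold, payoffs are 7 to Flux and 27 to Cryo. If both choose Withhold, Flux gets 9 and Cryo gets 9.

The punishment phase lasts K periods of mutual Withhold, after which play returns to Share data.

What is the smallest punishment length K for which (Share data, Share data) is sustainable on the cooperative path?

IC: δ(1−δ^K)/(1−δ) ≥ (27−16)/(16−9) = 11/7.
With δ = 7/10: need 1 − δ^K ≥ 11/7·(1−7/10)/(7/10), i.e. δ^K ≤ 0.3265.
Since (7/10)^3 = 0.3430 and (7/10)^4 = 0.2401, the smallest such K is 4.

4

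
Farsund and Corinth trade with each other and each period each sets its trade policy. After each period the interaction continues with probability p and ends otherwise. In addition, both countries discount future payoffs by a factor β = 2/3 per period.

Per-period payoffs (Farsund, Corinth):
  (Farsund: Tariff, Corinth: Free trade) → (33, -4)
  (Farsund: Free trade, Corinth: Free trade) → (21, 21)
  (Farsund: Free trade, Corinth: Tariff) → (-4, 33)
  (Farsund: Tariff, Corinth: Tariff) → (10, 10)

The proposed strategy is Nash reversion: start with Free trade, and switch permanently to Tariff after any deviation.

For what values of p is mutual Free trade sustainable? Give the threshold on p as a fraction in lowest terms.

With continuation probability p and discount β, the effective per-period discount factor is βp.
Grim-trigger IC: βp ≥ (33−21)/(33−10) = 12/23.
So p ≥ (12/23)/(2/3) = 18/23.

18/23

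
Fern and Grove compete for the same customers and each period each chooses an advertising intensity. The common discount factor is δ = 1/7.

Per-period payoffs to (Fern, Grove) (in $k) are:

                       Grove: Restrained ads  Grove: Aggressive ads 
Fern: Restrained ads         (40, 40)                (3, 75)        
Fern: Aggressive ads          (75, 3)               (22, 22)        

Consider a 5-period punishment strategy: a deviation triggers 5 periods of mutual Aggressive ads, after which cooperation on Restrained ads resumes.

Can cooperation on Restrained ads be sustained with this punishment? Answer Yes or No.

No

Comparing payoff streams over the 6 periods until play realigns: cooperate → 40(1+δ+…+δ^5); deviate → 75 + 22(δ+…+δ^5).
Cooperation is sustained iff (40−22)(δ+…+δ^5) ≥ 75−40.
δ+…+δ^5 = 1/7·(1−(1/7)^5)/(1−1/7) = 0.1667, and (75−40)/(40−22) = 1.9444.
0.1667 < 1.9444, so cooperation is not sustainable.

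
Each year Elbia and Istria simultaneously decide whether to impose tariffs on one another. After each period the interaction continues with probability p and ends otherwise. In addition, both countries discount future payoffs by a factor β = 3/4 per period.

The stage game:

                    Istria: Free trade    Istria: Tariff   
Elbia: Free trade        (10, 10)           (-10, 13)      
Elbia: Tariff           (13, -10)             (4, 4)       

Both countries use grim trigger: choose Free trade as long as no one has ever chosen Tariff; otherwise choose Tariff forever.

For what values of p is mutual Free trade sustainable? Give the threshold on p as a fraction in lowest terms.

4/9

Expected continuation weight on next period's payoff is β·p = 3/4·p, which plays the role of the discount factor.
Cooperation requires 3/4·p ≥ (13−10)/(13−4) = 1/3, hence p ≥ 4/9.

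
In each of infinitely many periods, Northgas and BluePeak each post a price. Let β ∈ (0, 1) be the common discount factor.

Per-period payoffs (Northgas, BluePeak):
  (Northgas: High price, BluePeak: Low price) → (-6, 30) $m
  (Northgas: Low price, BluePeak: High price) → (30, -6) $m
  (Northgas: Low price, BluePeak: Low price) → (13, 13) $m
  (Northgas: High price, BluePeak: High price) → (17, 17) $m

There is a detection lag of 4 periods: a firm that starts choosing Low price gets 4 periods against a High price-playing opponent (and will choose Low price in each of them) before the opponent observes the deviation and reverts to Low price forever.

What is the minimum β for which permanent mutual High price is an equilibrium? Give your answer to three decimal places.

The best deviation is to choose Low price for all 4 undetected periods, earning 30 each, then 13 forever once detected.
Deviation value: 30(1−β^4)/(1−β) + 13β^4/(1−β); cooperation value: 17/(1−β).
IC: 17 ≥ 30(1−β^4) + 13β^4 = 30 − 17β^4.
So β^4 ≥ 13/17, giving β ≥ (13/17)^(1/4) ≈ 0.935.

0.935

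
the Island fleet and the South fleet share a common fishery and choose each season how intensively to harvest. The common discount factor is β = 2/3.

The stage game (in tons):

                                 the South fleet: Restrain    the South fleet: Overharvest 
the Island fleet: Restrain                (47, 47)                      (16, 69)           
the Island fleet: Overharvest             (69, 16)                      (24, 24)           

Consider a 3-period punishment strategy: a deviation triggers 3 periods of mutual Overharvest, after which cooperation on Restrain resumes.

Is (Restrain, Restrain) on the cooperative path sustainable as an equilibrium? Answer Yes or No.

Yes

IC: β+…+β^3 ≥ (69−47)/(47−24) = 22/23.
At β = 2/3: partial sum = 1.4074 ≥ 0.9565. Cooperation sustainable.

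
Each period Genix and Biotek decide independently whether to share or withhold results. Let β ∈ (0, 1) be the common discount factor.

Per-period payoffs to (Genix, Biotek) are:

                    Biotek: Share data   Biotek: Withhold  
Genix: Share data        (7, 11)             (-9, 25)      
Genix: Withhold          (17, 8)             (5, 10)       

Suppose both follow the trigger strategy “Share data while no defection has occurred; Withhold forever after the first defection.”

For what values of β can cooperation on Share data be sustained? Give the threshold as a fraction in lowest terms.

14/15

Genix: cooperation gives 7 each period; deviation gives 17 once then 5 forever.
  7/(1−β) ≥ 17 + 5β/(1−β) ⇒ β ≥ 10/12 = 5/6.
Biotek: cooperation gives 11 each period; deviation gives 25 once then 10 forever.
  β ≥ 14/15.
Both must hold, so the binding constraint is Biotek's: β ≥ 14/15.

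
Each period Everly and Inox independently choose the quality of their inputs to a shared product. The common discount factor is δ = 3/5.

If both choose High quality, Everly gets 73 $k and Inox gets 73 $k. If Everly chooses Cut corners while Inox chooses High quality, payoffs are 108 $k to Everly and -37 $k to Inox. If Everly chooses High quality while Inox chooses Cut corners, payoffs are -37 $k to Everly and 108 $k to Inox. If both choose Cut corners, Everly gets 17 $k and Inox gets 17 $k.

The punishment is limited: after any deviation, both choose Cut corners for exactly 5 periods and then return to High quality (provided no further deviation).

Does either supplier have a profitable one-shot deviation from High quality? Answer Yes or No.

A one-shot deviation gives 108 now, then 17 for 5 periods, then back to 73.
Gain from deviating: (108−73) today; loss: (73−17) in each of the next 5 periods.
No-deviation condition: (73−17)(δ+…+δ^5) ≥ 108−73, i.e. δ+…+δ^5 ≥ 5/8.
At δ = 3/5: δ+…+δ^5 = 1.3834 ≥ 0.6250.
So cooperation is sustainable.

No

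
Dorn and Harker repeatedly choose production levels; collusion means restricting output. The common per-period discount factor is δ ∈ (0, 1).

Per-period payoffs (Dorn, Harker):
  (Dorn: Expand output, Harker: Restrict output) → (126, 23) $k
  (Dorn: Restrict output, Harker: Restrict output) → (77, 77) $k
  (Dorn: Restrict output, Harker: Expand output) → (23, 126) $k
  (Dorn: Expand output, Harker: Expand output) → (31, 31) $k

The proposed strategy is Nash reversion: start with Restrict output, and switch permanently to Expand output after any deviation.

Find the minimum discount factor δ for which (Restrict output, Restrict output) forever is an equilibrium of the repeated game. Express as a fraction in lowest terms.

49/95

77/(1−δ) ≥ 126 + 31δ/(1−δ)
77 ≥ 126 − 95δ
δ ≥ 49/95.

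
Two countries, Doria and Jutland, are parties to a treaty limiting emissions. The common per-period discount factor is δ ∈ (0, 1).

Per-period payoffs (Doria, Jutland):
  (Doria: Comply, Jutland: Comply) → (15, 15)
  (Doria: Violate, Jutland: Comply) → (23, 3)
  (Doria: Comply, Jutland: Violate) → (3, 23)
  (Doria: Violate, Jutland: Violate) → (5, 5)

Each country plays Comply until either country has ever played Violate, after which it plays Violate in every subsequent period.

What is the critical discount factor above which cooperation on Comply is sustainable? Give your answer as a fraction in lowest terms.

Cooperation forever yields 15 each period: 15/(1−δ).
Deviating yields 23 once, then 5 forever: 23 + 5δ/(1−δ).
No profitable deviation requires 15/(1−δ) ≥ 23 + 5δ/(1−δ).
Multiplying by (1−δ): 15 ≥ 23(1−δ) + 5δ = 23 − 18δ.
So 18δ ≥ 8, i.e. δ ≥ 8/18 = 4/9.

4/9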